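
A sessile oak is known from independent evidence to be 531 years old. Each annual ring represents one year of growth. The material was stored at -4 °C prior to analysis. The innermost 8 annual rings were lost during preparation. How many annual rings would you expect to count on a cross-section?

523 annual rings

One annual ring per year gives 531 annual rings over 531 years.
Subtracting the 8 annual rings not captured gives 531 − 8 = 523 annual rings in the record.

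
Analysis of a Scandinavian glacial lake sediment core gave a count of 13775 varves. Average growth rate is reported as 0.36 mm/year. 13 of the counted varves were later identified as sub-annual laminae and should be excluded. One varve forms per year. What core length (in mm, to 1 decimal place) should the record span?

True varve count = 13775 − 13 = 13762.
Length ≈ 0.36 × 13762 = 4954.3 mm.

4954.3 mm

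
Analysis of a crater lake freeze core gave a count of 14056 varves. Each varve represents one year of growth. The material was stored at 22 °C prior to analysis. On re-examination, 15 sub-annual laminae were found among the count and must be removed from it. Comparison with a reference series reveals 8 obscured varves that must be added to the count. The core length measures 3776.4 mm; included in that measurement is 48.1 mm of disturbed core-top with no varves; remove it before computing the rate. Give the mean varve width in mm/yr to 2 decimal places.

0.27 mm/yr

After corrections the count is 14056 − 15 + 8 = 14049 varves.
The growth record spans 3776.4 − 48.1 = 3728.3 mm.
Extension rate ≈ 3728.3 / 14049 = 0.27 mm/yr.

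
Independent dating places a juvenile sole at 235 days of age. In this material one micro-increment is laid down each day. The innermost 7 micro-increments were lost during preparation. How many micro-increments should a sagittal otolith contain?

One micro-increment per day gives 235 micro-increments over 235 days.
Less the 7 uncaptured micro-increments: 235 − 7 = 228.

228 micro-increments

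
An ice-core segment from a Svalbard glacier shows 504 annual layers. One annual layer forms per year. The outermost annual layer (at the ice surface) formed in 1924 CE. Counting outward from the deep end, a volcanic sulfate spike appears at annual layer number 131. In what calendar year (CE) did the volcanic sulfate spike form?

504 − 131 = 373 annual layers lie beyond the volcanic sulfate spike toward the ice surface.
The annual layer at the ice surface is 1924 CE, so the volcanic sulfate spike dates to 1924 − 373 = 1551 CE.

1551 CE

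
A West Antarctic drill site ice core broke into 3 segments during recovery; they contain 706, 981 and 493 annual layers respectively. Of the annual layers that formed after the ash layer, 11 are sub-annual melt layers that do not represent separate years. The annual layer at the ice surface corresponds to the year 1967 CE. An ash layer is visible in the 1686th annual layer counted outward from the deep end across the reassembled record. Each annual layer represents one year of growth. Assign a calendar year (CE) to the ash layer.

Total annual layers = 706 + 981 + 493 = 2180.
2180 − 1686 = 494 annual layers lie beyond the ash layer toward the ice surface.
494 − 11 false = 483 true annual layers after the ash layer.
Counting back 483 years from 1967 CE places the ash layer in 1967 − 483 = 1484 CE.

1484 CE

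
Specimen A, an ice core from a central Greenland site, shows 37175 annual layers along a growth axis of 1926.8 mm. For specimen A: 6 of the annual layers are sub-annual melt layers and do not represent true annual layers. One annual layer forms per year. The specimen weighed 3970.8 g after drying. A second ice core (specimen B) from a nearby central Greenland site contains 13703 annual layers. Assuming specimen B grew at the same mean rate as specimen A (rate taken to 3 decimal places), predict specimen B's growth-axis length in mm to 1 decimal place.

Specimen A: correcting the raw count gives 37175 − 6 = 37169 true annual layers.
A: Mean rate = 1926.8 mm / 37169 years ≈ 0.052 mm/year.
B's length ≈ 0.052 × 13703 = 712.6 mm.

712.6 mm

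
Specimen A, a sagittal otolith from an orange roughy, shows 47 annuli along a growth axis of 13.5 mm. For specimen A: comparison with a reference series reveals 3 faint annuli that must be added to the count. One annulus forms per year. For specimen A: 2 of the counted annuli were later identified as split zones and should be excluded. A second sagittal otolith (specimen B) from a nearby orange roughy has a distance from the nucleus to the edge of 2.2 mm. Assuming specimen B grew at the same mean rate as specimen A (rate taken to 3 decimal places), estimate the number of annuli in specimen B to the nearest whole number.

8 annuli

Specimen A: after corrections the count is 47 − 2 + 3 = 48 annuli.
A: Extension rate ≈ 13.5 / 48 = 0.281 mm/yr.
For B, 2.2 / 0.281 = 7.83 years ≈ 8 annuli.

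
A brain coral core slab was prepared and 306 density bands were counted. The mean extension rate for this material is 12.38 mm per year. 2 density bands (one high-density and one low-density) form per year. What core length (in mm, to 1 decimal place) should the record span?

1894.1 mm

Dividing by 2 density bands per year: 306 / 2 = 153 years.
Length ≈ 12.38 × 153 = 1894.1 mm.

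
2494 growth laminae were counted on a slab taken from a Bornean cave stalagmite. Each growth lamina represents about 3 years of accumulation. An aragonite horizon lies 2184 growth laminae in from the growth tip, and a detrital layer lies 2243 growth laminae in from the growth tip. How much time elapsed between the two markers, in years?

Separation: 2243 − 2184 = 59 growth laminae.
59 growth laminae at 3 years each span 59 × 3 = 177 years.

177 years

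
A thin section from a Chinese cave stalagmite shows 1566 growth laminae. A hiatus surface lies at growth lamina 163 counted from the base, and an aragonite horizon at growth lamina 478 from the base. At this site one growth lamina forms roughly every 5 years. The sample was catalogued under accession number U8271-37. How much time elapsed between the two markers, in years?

478 − 163 = 315 growth laminae lie between the two events.
Multiplying by 5 years per growth lamina: 315 × 5 = 1575 years.

1575 years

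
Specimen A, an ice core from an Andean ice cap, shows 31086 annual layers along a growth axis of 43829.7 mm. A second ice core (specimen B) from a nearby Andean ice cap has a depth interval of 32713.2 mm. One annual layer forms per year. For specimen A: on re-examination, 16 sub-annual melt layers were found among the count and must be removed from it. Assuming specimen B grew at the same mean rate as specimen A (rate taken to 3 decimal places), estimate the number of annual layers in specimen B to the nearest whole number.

Specimen A: after corrections the count is 31086 − 16 = 31070 annual layers.
A: Mean rate = 43829.7 mm / 31070 years ≈ 1.411 mm/yr.
B spans 32713.2 / 1.411 = 23184.41 years ≈ 23184 annual layers.

23184 annual layers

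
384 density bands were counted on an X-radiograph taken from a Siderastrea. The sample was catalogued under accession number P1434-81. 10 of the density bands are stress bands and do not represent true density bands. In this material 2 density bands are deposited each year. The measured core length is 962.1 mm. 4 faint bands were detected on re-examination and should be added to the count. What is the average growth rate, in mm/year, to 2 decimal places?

5.09 mm/year

Adjusted count: 384 − 10 + 4 = 378 density bands.
378 density bands at 2 per year is 378 / 2 = 189 years.
Extension rate ≈ 962.1 / 189 = 5.09 mm/year.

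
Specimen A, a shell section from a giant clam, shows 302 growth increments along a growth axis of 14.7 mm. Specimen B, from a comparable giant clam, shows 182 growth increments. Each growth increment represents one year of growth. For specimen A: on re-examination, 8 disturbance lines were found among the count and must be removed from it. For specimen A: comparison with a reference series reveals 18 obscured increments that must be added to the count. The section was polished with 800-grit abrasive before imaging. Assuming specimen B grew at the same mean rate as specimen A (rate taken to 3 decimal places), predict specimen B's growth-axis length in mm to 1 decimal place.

8.6 mm

Specimen A: correcting the raw count gives 302 − 8 + 18 = 312 true growth increments.
A: Extension rate ≈ 14.7 / 312 = 0.047 mm per year.
Length of B = 0.047 × 182 = 8.6 mm.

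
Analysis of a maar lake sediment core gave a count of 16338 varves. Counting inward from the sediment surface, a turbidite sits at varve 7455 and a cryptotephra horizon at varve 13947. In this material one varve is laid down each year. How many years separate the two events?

6492 years

The two markers are separated by 13947 − 7455 = 6492 varves.
At one varve per year, 6492 years elapsed between them.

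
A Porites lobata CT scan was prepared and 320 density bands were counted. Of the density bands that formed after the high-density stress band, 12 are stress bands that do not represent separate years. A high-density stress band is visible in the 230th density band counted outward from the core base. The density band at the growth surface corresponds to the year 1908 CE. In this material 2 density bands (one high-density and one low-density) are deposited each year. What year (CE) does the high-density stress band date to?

320 − 230 = 90 density bands lie beyond the high-density stress band toward the growth surface.
Excluding 12 false density bands: 90 − 12 = 78.
With 2 density bands per year, 78 / 2 = 39 years.
Counting back 39 years from 1908 CE places the high-density stress band in 1908 − 39 = 1869 CE.

1869 CE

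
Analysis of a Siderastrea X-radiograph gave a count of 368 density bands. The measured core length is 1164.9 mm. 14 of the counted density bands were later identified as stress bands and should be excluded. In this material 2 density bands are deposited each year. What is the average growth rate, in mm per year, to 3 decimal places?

6.581 mm per year

Adjusted count: 368 − 14 = 354 density bands.
354 density bands at 2 per year is 354 / 2 = 177 years.
1164.9 mm over 177 years gives 1164.9 / 177 ≈ 6.581 mm per year.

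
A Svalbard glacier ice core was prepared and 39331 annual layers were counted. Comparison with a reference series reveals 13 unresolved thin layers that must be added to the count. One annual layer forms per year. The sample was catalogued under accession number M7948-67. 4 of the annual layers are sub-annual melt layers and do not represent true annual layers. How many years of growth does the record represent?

True annual layer count = 39331 − 4 + 13 = 39340.
At one annual layer per year, that is 39340 years.

39340 years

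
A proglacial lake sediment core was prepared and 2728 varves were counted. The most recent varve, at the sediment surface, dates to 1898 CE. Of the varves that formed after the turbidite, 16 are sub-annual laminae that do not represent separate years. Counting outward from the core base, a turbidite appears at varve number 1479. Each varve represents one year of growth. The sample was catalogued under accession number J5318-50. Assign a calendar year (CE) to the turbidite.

665 CE

The turbidite sits at varve 1479 from the core base, so 2728 − 1479 = 1249 varves formed after it.
1249 − 16 false = 1233 true varves after the turbidite.
Counting back 1233 years from 1898 CE places the turbidite in 1898 − 1233 = 665 CE.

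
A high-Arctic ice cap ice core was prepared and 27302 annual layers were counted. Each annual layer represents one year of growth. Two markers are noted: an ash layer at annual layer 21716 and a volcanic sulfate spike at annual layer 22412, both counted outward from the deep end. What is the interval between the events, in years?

696 years

Separation: 22412 − 21716 = 696 annual layers.
At one annual layer per year, 696 years elapsed between them.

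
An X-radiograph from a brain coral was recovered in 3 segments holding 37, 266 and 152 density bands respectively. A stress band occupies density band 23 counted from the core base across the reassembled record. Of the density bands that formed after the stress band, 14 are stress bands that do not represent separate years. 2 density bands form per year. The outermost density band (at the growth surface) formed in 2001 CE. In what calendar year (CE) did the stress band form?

1792 CE

Total density bands = 37 + 266 + 152 = 455.
Between density band 23 and the growth surface there are 455 − 23 = 432 density bands.
Removing the 14 false density bands leaves 432 − 14 = 418 true density bands beyond the stress band.
Dividing by 2 density bands per year: 418 / 2 = 209 years.
Counting back 209 years from 2001 CE places the stress band in 2001 − 209 = 1792 CE.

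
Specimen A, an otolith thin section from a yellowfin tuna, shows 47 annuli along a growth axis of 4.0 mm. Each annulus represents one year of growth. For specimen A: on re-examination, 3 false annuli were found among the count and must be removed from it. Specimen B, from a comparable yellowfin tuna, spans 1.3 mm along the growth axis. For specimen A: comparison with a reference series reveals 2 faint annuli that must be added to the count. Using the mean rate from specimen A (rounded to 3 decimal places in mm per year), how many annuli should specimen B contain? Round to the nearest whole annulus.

15 annuli

Specimen A: true annulus count = 47 − 3 + 2 = 46.
A: 4.0 mm over 46 years gives 4.0 / 46 ≈ 0.087 mm/year.
For B, 1.3 / 0.087 = 14.94 years ≈ 15 annuli.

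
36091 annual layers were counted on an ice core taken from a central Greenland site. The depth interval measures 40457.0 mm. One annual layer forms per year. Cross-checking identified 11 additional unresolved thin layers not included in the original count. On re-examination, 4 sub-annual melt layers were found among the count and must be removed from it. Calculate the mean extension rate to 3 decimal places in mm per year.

1.121 mm per year

True annual layer count = 36091 − 4 + 11 = 36098.
Extension rate ≈ 40457.0 / 36098 = 1.121 mm per year.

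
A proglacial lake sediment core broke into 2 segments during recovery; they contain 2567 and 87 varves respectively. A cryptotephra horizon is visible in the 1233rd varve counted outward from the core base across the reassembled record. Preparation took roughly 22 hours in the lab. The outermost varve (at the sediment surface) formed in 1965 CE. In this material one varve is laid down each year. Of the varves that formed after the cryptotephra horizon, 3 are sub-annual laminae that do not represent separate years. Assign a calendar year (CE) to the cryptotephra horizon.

547 CE

Total varves = 2567 + 87 = 2654.
The cryptotephra horizon sits at varve 1233 from the core base, so 2654 − 1233 = 1421 varves formed after it.
1421 − 3 false = 1418 true varves after the cryptotephra horizon.
Counting back 1418 years from 1965 CE places the cryptotephra horizon in 1965 − 1418 = 547 CE.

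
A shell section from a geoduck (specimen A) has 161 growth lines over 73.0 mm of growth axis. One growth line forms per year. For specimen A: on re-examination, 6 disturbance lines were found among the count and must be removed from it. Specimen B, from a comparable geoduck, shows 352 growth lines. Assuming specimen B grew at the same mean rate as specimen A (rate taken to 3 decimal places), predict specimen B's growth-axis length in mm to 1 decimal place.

165.8 mm

Specimen A: after corrections the count is 161 − 6 = 155 growth lines.
A: 73.0 mm over 155 years gives 73.0 / 155 ≈ 0.471 mm/yr.
Length of B = 0.471 × 352 = 165.8 mm.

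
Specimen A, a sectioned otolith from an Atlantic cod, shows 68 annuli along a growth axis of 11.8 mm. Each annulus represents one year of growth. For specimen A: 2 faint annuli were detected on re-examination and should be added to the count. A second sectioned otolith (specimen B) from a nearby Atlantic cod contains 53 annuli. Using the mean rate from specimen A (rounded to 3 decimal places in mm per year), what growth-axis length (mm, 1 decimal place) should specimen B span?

9.0 mm

Specimen A: true annulus count = 68 + 2 = 70.
A: Extension rate ≈ 11.8 / 70 = 0.169 mm/year.
B's length ≈ 0.169 × 53 = 9.0 mm.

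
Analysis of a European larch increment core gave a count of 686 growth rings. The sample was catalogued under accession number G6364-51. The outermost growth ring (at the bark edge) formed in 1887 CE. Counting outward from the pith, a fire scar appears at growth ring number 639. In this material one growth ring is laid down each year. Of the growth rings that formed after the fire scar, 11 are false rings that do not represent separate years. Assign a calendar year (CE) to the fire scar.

Between growth ring 639 and the bark edge there are 686 − 639 = 47 growth rings.
Removing the 11 false growth rings leaves 47 − 11 = 36 true growth rings beyond the fire scar.
1887 − 36 = 1851 CE.

1851 CE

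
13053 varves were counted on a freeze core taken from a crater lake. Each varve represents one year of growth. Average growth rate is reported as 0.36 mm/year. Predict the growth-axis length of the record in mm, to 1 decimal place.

4699.1 mm

13053 years of growth are recorded.
13053 years at 0.36 mm/year gives 0.36 × 13053 = 4699.1 mm.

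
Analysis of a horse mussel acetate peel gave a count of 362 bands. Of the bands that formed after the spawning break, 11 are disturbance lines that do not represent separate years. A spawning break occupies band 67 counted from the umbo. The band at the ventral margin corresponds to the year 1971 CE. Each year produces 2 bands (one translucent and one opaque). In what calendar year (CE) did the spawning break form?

1829 CE

Between band 67 and the ventral margin there are 362 − 67 = 295 bands.
295 − 11 false = 284 true bands after the spawning break.
With 2 bands per year, 284 / 2 = 142 years.
The band at the ventral margin is 1971 CE, so the spawning break dates to 1971 − 142 = 1829 CE.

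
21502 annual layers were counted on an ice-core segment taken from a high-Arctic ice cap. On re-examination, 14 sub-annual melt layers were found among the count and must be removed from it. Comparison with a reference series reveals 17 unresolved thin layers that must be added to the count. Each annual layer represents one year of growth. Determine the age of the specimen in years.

21505 years

After corrections the count is 21502 − 14 + 17 = 21505 annual layers.
With a one-to-one annual layer periodicity this is 21505 years.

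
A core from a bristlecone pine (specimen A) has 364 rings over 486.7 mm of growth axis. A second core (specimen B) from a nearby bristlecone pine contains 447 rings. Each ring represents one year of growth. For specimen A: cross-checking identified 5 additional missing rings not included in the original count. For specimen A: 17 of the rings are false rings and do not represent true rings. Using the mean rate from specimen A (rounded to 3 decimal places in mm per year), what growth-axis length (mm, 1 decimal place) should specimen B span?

618.2 mm

Specimen A: after corrections the count is 364 − 17 + 5 = 352 rings.
A: 486.7 mm over 352 years gives 486.7 / 352 ≈ 1.383 mm/year.
B's length ≈ 1.383 × 447 = 618.2 mm.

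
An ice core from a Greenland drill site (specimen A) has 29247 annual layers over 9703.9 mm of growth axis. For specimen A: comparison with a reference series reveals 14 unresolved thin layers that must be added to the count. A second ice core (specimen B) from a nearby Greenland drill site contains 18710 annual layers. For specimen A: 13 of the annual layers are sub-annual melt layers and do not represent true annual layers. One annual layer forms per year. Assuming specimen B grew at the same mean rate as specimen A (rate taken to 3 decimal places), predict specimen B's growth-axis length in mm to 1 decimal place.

6211.7 mm

Specimen A: true annual layer count = 29247 − 13 + 14 = 29248.
A: Mean rate = 9703.9 mm / 29248 years ≈ 0.332 mm per year.
B's length ≈ 0.332 × 18710 = 6211.7 mm.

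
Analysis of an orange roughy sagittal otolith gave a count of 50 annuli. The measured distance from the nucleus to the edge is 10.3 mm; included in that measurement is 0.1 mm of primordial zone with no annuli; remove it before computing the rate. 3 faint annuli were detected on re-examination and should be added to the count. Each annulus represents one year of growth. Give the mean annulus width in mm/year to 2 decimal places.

After corrections the count is 50 + 3 = 53 annuli.
Removing the 0.1 mm offcut leaves 10.3 − 0.1 = 10.2 mm.
Mean rate = 10.2 mm / 53 years ≈ 0.19 mm/year.

0.19 mm/year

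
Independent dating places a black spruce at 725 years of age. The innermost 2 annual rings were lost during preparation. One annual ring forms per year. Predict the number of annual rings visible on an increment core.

723 annual rings

One annual ring per year gives 725 annual rings over 725 years.
Subtracting the 2 annual rings not captured gives 725 − 2 = 723 annual rings in the record.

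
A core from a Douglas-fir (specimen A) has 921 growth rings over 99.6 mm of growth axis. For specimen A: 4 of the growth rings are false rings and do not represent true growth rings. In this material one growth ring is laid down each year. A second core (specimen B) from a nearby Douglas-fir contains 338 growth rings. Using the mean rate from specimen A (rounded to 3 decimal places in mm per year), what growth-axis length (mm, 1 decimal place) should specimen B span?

36.8 mm

Specimen A: correcting the raw count gives 921 − 4 = 917 true growth rings.
A: 99.6 mm over 917 years gives 99.6 / 917 ≈ 0.109 mm/yr.
B's length ≈ 0.109 × 338 = 36.8 mm.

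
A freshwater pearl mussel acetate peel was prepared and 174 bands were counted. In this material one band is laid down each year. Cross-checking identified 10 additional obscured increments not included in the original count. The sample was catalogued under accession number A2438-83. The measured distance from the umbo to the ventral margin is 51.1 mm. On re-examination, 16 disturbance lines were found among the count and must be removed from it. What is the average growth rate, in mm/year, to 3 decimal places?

0.304 mm/year

Correcting the raw count gives 174 − 16 + 10 = 168 true bands.
Extension rate ≈ 51.1 / 168 = 0.304 mm/year.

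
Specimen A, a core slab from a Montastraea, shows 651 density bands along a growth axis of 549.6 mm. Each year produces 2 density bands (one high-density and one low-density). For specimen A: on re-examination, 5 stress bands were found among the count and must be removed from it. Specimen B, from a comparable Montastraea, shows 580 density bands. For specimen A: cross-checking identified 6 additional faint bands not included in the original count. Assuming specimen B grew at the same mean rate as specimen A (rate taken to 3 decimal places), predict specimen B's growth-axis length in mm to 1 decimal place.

Specimen A: adjusted count: 651 − 5 + 6 = 652 density bands.
Specimen A: 652 density bands at 2 per year is 652 / 2 = 326 years.
A: Mean rate = 549.6 mm / 326 years ≈ 1.686 mm/year.
Specimen B: 580 density bands at 2 per year is 580 / 2 = 290 years. B's length ≈ 1.686 × 290 = 488.9 mm.

488.9 mm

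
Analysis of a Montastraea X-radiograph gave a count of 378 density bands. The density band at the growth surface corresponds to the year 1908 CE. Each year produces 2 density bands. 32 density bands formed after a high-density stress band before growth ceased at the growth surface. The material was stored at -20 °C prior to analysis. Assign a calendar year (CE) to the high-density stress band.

There are 32 density bands younger than the high-density stress band.
With 2 density bands per year, 32 / 2 = 16 years.
1908 − 16 = 1892 CE.

1892 CE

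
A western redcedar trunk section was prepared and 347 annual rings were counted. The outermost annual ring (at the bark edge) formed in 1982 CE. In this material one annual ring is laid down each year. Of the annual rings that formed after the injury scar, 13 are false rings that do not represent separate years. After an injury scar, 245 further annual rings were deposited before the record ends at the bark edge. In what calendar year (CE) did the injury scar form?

1750 CE

245 annual rings formed after the injury scar.
245 − 13 false = 232 true annual rings after the injury scar.
1982 − 232 = 1750 CE.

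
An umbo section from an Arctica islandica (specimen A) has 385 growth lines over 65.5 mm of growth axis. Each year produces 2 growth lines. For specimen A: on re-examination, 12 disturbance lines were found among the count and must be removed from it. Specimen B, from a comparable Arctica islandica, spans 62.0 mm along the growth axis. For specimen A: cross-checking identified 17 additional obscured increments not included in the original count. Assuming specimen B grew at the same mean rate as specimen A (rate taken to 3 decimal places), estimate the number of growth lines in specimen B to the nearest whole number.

Specimen A: after corrections the count is 385 − 12 + 17 = 390 growth lines.
Specimen A: 390 growth lines at 2 per year is 390 / 2 = 195 years.
A: Extension rate ≈ 65.5 / 195 = 0.336 mm/yr.
Specimen B: 62.0 mm / 0.336 mm per year = 184.52 years; at 2 growth lines per year that is 184.52 × 2 ≈ 369 growth lines.

369 growth lines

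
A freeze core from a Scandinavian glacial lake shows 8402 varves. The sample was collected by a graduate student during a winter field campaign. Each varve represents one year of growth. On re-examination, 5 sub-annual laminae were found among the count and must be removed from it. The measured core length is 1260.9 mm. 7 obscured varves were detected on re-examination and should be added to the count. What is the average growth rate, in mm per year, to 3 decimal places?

0.150 mm per year

Correcting the raw count gives 8402 − 5 + 7 = 8404 true varves.
Extension rate ≈ 1260.9 / 8404 = 0.150 mm per year.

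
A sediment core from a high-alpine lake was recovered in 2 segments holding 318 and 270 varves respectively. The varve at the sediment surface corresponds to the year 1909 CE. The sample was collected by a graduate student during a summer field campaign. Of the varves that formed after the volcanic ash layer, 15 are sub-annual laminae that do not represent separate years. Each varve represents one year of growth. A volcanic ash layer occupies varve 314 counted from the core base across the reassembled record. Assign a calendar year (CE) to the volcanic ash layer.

1650 CE

Total varves = 318 + 270 = 588.
The volcanic ash layer sits at varve 314 from the core base, so 588 − 314 = 274 varves formed after it.
Excluding 15 false varves: 274 − 15 = 259.
The varve at the sediment surface is 1909 CE, so the volcanic ash layer dates to 1909 − 259 = 1650 CE.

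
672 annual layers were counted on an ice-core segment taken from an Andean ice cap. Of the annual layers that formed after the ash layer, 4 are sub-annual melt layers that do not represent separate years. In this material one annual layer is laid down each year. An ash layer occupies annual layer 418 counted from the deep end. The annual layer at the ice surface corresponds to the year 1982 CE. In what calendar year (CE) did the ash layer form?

1732 CE

672 − 418 = 254 annual layers lie beyond the ash layer toward the ice surface.
254 − 4 false = 250 true annual layers after the ash layer.
The annual layer at the ice surface is 1982 CE, so the ash layer dates to 1982 − 250 = 1732 CE.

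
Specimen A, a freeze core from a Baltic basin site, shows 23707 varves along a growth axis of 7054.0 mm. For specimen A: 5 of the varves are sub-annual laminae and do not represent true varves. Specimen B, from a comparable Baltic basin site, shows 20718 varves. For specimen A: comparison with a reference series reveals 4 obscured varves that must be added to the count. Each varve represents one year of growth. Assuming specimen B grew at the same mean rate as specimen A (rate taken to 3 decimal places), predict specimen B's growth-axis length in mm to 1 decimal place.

Specimen A: after corrections the count is 23707 − 5 + 4 = 23706 varves.
A: Extension rate ≈ 7054.0 / 23706 = 0.298 mm/year.
B's length ≈ 0.298 × 20718 = 6174.0 mm.

6174.0 mm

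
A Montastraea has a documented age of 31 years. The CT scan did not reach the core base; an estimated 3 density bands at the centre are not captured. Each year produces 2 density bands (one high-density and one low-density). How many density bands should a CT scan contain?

31 years at 2 density bands per year gives 31 × 2 = 62 density bands.
Less the 3 uncaptured density bands: 62 − 3 = 59.

59 density bands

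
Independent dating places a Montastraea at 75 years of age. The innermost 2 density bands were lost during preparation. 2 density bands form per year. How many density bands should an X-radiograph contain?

With 2 density bands per year, 75 years would produce 75 × 2 = 150 density bands.
Less the 2 uncaptured density bands: 150 − 2 = 148.

148 density bands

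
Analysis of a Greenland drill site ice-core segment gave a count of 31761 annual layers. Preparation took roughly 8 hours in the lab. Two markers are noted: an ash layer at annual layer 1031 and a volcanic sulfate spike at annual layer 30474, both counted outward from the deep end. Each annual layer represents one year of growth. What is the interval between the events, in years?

The two markers are separated by 30474 − 1031 = 29443 annual layers.
At one annual layer per year, 29443 years elapsed between them.

29443 yr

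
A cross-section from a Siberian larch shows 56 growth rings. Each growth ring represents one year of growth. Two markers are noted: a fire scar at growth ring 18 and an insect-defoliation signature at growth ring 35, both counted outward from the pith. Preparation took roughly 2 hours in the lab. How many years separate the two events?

17 years

The two markers are separated by 35 − 18 = 17 growth rings.
One growth ring per year makes the interval 17 years.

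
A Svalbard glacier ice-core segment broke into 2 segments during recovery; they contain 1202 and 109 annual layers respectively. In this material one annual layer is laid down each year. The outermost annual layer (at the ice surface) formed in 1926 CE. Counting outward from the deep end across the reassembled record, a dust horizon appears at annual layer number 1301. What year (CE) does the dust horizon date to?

Total annual layers = 1202 + 109 = 1311.
1311 − 1301 = 10 annual layers lie beyond the dust horizon toward the ice surface.
1926 − 10 = 1916 CE.

1916 CE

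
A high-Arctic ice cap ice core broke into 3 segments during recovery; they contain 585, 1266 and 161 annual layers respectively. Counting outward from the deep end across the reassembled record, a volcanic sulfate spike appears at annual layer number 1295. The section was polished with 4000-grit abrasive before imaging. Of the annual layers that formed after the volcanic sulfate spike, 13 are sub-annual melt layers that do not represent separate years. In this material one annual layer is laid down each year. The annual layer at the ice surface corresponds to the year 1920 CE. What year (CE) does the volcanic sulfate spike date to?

Total annual layers = 585 + 1266 + 161 = 2012.
Between annual layer 1295 and the ice surface there are 2012 − 1295 = 717 annual layers.
717 − 13 false = 704 true annual layers after the volcanic sulfate spike.
Counting back 704 years from 1920 CE places the volcanic sulfate spike in 1920 − 704 = 1216 CE.

1216 CE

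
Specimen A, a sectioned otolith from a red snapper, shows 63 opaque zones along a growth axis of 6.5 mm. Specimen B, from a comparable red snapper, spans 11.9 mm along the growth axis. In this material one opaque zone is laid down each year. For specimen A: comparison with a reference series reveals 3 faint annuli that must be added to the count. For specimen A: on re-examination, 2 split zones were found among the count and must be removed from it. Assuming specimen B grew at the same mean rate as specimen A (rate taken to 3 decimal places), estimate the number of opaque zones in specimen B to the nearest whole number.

Specimen A: after corrections the count is 63 − 2 + 3 = 64 opaque zones.
A: 6.5 mm over 64 years gives 6.5 / 64 ≈ 0.102 mm/year.
For B, 11.9 / 0.102 = 116.67 years ≈ 117 opaque zones.

117 opaque zones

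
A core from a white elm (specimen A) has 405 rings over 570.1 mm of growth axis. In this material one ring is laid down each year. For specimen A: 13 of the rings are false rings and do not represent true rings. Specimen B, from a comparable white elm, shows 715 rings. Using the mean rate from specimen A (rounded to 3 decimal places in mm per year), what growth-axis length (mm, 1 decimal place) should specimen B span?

Specimen A: adjusted count: 405 − 13 = 392 rings.
A: Mean rate = 570.1 mm / 392 years ≈ 1.454 mm per year.
For B, 1.454 mm/year × 715 years = 1039.6 mm.

1039.6 mm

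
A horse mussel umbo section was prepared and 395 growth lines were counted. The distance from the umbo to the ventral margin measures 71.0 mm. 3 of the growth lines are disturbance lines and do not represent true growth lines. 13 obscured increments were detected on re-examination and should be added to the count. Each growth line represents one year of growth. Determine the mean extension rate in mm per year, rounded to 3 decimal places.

Correcting the raw count gives 395 − 3 + 13 = 405 true growth lines.
71.0 mm over 405 years gives 71.0 / 405 ≈ 0.175 mm per year.

0.175 mm per year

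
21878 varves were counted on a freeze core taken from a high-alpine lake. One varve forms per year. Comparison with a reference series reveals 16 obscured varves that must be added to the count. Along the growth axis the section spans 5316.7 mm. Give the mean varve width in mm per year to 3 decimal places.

0.243 mm per year

True varve count = 21878 + 16 = 21894.
Mean rate = 5316.7 mm / 21894 years ≈ 0.243 mm per year.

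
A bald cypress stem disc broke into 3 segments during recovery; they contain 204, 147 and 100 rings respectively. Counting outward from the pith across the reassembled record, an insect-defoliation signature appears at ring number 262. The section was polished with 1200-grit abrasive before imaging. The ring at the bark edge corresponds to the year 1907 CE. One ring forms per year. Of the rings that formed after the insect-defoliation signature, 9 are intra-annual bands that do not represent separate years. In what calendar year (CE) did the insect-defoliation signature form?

1727 CE

Total rings = 204 + 147 + 100 = 451.
The insect-defoliation signature sits at ring 262 from the pith, so 451 − 262 = 189 rings formed after it.
Removing the 9 false rings leaves 189 − 9 = 180 true rings beyond the insect-defoliation signature.
The ring at the bark edge is 1907 CE, so the insect-defoliation signature dates to 1907 − 180 = 1727 CE.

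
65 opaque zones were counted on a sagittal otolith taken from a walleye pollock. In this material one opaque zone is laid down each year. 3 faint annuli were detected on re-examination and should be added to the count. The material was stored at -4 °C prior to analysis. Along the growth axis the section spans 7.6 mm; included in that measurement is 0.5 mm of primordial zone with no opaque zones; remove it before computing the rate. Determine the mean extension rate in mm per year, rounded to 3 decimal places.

0.104 mm per year

After corrections the count is 65 + 3 = 68 opaque zones.
Removing the 0.5 mm offcut leaves 7.6 − 0.5 = 7.1 mm.
Extension rate ≈ 7.1 / 68 = 0.104 mm per year.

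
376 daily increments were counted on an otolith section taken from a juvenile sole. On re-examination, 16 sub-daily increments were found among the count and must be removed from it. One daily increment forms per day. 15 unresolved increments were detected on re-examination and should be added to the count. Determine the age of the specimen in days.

375 d

After corrections the count is 376 − 16 + 15 = 375 daily increments.
At one daily increment per day, that is 375 days.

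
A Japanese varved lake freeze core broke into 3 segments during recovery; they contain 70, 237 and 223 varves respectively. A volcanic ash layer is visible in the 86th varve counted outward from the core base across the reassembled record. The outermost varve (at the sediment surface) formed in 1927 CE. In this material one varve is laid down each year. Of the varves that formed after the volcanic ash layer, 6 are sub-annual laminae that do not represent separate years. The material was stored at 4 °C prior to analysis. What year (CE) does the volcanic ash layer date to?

1489 CE

Total varves = 70 + 237 + 223 = 530.
Between varve 86 and the sediment surface there are 530 − 86 = 444 varves.
Removing the 6 false varves leaves 444 − 6 = 438 true varves beyond the volcanic ash layer.
Counting back 438 years from 1927 CE places the volcanic ash layer in 1927 − 438 = 1489 CE.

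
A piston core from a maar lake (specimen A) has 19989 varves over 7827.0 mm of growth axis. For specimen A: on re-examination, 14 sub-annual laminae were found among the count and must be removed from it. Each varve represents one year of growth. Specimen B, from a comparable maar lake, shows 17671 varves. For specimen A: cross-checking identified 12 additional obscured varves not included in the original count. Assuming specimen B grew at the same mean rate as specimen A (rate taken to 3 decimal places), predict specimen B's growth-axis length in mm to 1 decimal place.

Specimen A: after corrections the count is 19989 − 14 + 12 = 19987 varves.
A: Mean rate = 7827.0 mm / 19987 years ≈ 0.392 mm per year.
For B, 0.392 mm/year × 17671 years = 6927.0 mm.

6927.0 mm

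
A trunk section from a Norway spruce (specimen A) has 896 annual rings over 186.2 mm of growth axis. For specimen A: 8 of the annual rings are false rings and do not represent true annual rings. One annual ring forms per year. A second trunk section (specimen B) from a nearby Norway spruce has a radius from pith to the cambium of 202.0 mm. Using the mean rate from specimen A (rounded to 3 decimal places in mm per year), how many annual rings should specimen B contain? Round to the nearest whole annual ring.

962 annual rings

Specimen A: adjusted count: 896 − 8 = 888 annual rings.
A: Extension rate ≈ 186.2 / 888 = 0.210 mm per year.
For B, 202.0 / 0.210 = 961.90 years ≈ 962 annual rings.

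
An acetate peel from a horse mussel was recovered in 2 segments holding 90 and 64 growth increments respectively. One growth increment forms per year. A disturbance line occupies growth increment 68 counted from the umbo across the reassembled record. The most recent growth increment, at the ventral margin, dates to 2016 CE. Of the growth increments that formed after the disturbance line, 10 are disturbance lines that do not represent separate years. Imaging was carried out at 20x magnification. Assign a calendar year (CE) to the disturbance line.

Total growth increments = 90 + 64 = 154.
154 − 68 = 86 growth increments lie beyond the disturbance line toward the ventral margin.
Removing the 10 false growth increments leaves 86 − 10 = 76 true growth increments beyond the disturbance line.
2016 − 76 = 1940 CE.

1940 CE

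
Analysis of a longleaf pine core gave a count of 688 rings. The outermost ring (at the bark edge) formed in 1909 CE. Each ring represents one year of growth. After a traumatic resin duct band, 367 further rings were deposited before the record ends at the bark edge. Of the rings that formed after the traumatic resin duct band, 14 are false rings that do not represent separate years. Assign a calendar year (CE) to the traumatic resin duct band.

There are 367 rings younger than the traumatic resin duct band.
Removing the 14 false rings leaves 367 − 14 = 353 true rings beyond the traumatic resin duct band.
Counting back 353 years from 1909 CE places the traumatic resin duct band in 1909 − 353 = 1556 CE.

1556 CE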